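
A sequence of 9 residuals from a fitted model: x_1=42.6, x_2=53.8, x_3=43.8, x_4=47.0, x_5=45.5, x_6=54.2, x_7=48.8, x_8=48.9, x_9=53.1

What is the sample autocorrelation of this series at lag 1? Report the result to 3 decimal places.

Mean x̄ = (42.6 + 53.8 + 43.8 + 47.0 + 45.5 + 54.2 + 48.8 + 48.9 + 53.1)/9 = 48.6333
Numerator Σ_{t=1}^{8}(x_t−x̄)(x_{t+1}−x̄) = -58.4111
Denominator Σ(x_t−x̄)² = 149.9800
r_1 = -58.4111 / 149.9800 = -0.389

-0.389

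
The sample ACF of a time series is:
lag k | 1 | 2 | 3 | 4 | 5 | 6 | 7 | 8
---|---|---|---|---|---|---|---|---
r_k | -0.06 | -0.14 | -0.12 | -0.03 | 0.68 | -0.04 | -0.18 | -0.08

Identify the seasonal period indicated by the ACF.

5

The largest autocorrelation is r_5 = 0.68; the remaining lags stay at or below -0.03.
The dominant spike at lag 5 indicates a seasonal period of 5.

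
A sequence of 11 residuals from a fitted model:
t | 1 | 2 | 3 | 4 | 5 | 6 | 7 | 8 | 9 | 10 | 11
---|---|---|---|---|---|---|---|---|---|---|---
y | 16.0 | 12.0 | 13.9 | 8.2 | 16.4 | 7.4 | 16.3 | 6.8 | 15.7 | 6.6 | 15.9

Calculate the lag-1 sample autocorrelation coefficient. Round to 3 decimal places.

Mean ȳ = (16.0 + 12.0 + 13.9 + 8.2 + 16.4 + 7.4 + 16.3 + 6.8 + 15.7 + 6.6 + 15.9)/11 = 12.2909
Numerator Σ_{t=1}^{10}(y_t−ȳ)(y_{t+1}−ȳ) = -145.3174
Denominator Σ(y_t−ȳ)² = 177.2291
r_1 = -145.3174 / 177.2291 = -0.820

-0.820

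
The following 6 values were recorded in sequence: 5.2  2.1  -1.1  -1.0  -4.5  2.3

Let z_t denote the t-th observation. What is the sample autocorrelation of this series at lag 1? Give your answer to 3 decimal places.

Mean z̄ = (5.2 + 2.1 − 1.1 − 1.0 − 4.5 + 2.3)/6 = 0.5000
Deviations from mean: 4.7000, 1.6000, -1.6000, -1.5000, -5.0000, 1.8000
Numerator Σ_{t=1}^{5}(z_t−z̄)(z_{t+1}−z̄) = 5.8600
Denominator Σ(z_t−z̄)² = 57.7000
r_1 = 5.8600 / 57.7000 = 0.102

0.102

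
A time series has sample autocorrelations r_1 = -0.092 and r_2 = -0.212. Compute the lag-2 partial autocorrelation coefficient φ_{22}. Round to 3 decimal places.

φ_{22} = (r_2 − r_1²) / (1 − r_1²)
r_1² = (-0.092)² = 0.008464
Numerator = -0.212 − 0.0085 = -0.2205; denominator = 1 − 0.0085 = 0.9915
φ_{22} = -0.2205 / 0.9915 = -0.222

-0.222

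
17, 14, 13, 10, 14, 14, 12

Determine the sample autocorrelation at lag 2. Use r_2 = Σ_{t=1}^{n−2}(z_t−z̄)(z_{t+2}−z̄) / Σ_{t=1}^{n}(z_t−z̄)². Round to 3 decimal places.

-0.235

Mean z̄ = (17 + 14 + 13 + 10 + 14 + 14 + 12)/7 = 13.4286
Σ(z_t−z̄)(z_{t+2}−z̄) = (-1.5306) + (-1.9592) + (-0.2449) + (-1.9592) + (-0.8163) = -6.5102
Denominator Σ(z_t−z̄)² = 27.7143
r_2 = -6.5102 / 27.7143 = -0.235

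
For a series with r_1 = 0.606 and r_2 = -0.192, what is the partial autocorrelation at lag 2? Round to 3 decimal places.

-0.884

φ_{22} = (r_2 − r_1²) / (1 − r_1²)
r_1² = (0.606)² = 0.367236
Numerator = -0.192 − 0.3672 = -0.5592; denominator = 1 − 0.3672 = 0.6328
φ_{22} = -0.5592 / 0.6328 = -0.884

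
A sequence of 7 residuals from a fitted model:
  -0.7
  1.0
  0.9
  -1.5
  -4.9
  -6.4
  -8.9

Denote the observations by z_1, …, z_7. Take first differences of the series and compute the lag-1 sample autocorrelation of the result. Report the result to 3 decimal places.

0.291

First differences Δz: 1.7, -0.1, -2.4, -3.4, -1.5, -2.5
Mean of differences = -1.3667
Numerator Σ(Δz_t−Δz̄)(Δz_{t+1}−Δz̄) = 5.0989
Denominator Σ(Δz_t−Δz̄)² = 17.5133
r_1(Δz) = 5.0989 / 17.5133 = 0.291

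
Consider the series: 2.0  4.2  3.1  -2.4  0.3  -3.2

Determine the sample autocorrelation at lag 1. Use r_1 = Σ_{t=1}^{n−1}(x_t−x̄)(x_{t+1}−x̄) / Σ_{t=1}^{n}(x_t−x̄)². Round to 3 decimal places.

Mean x̄ = (2.0 + 4.2 + 3.1 − 2.4 + 0.3 − 3.2)/6 = 0.6667
Deviations from mean: 1.3333, 3.5333, 2.4333, -3.0667, -0.3667, -3.8667
Σ(x_t−x̄)(x_{t+1}−x̄) = (4.7111) + (8.5978) + (-7.4622) + (1.1244) + (1.4178) = 8.3889
Denominator Σ(x_t−x̄)² = 44.6733
r_1 = 8.3889 / 44.6733 = 0.188

0.188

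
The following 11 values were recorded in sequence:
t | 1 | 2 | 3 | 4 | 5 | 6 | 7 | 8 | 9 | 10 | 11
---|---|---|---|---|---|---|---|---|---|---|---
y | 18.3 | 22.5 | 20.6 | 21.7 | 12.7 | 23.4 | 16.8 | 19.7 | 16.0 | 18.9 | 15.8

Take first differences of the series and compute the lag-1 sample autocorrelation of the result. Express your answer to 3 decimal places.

-0.789

First differences Δy: 4.2, -1.9, 1.1, -9.0, 10.7, -6.6, 2.9, -3.7, 2.9, -3.1
Mean of differences = -0.2500
Numerator Σ(Δy_t−Δȳ)(Δy_{t+1}−Δȳ) = -237.4425
Denominator Σ(Δy_t−Δȳ)² = 301.0050
r_1(Δy) = -237.4425 / 301.0050 = -0.789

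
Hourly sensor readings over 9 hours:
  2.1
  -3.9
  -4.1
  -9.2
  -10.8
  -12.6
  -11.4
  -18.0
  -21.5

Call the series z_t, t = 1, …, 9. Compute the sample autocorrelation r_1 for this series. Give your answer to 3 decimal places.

0.525

Mean z̄ = (2.1 − 3.9 − 4.1 − 9.2 − 10.8 − 12.6 − 11.4 − 18.0 − 21.5)/9 = -9.9333
Numerator Σ_{t=1}^{8}(z_t−z̄)(z_{t+1}−z̄) = 222.7956
Denominator Σ(z_t−z̄)² = 424.6400
r_1 = 222.7956 / 424.6400 = 0.525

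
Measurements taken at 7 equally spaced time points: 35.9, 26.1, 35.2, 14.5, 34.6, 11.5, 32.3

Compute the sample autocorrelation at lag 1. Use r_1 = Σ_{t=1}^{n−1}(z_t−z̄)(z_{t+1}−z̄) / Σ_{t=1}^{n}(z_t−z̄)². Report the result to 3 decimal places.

Mean z̄ = (35.9 + 26.1 + 35.2 + 14.5 + 34.6 + 11.5 + 32.3)/7 = 27.1571
Deviations from mean: 8.7429, -1.0571, 8.0429, -12.6571, 7.4429, -15.6571, 5.1429
Σ(z_t−z̄)(z_{t+1}−z̄) = (-9.2424) + (-8.5024) + (-101.7996) + (-94.2053) + (-116.5339) + (-80.5224) = -410.8061
Denominator Σ(z_t−z̄)² = 629.4371
r_1 = -410.8061 / 629.4371 = -0.653

-0.653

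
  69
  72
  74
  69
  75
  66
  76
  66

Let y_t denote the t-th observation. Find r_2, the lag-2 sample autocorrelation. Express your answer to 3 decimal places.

Mean ȳ = (69 + 72 + 74 + 69 + 75 + 66 + 76 + 66)/8 = 70.8750
Deviations from mean: -1.8750, 1.1250, 3.1250, -1.8750, 4.1250, -4.8750, 5.1250, -4.8750
Σ(y_t−ȳ)(y_{t+2}−ȳ) = (-5.8594) + (-2.1094) + (12.8906) + (9.1406) + (21.1406) + (23.7656) = 58.9688
Denominator Σ(y_t−ȳ)² = 108.8750
r_2 = 58.9688 / 108.8750 = 0.542

0.542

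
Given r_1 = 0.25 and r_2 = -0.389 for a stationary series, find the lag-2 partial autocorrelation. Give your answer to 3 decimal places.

φ_{22} = (r_2 − r_1²) / (1 − r_1²)
r_1² = (0.25)² = 0.0625
Numerator = -0.389 − 0.0625 = -0.4515; denominator = 1 − 0.0625 = 0.9375
φ_{22} = -0.4515 / 0.9375 = -0.482

-0.482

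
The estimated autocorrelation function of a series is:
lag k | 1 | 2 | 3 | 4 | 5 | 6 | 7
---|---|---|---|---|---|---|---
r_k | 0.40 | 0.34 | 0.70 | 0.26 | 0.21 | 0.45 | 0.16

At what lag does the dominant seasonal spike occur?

3

The largest autocorrelation is r_3 = 0.70, with a weaker echo at lag 6 (0.45); the remaining lags stay at or below 0.40. The elevated value at lag 1 (0.40), dropping to 0.34 at lag 2, reflects decaying short-term dependence rather than seasonality.
The dominant spike at lag 3 indicates a seasonal period of 3.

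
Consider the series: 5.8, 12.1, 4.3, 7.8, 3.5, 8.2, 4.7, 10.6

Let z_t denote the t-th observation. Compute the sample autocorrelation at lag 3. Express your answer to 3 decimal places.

-0.539

Mean z̄ = (5.8 + 12.1 + 4.3 + 7.8 + 3.5 + 8.2 + 4.7 + 10.6)/8 = 7.1250
Deviations from mean: -1.3250, 4.9750, -2.8250, 0.6750, -3.6250, 1.0750, -2.4250, 3.4750
Σ(z_t−z̄)(z_{t+3}−z̄) = (-0.8944) + (-18.0344) + (-3.0369) + (-1.6369) + (-12.5969) = -36.1994
Denominator Σ(z_t−z̄)² = 67.1950
r_3 = -36.1994 / 67.1950 = -0.539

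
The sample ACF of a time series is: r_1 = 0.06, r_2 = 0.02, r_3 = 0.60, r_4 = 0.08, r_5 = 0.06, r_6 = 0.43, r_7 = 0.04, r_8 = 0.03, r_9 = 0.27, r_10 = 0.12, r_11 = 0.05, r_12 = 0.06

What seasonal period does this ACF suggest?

3

The largest autocorrelation is r_3 = 0.60, with weaker echoes at lags 6 (0.43) and 9 (0.27); the remaining lags stay at or below 0.12.
The dominant spike at lag 3 indicates a seasonal period of 3.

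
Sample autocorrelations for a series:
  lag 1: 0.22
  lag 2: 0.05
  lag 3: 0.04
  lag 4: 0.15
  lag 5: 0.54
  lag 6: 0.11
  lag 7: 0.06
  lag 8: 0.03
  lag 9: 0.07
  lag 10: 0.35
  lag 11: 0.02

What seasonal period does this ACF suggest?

5

The largest autocorrelation is r_5 = 0.54, with a weaker echo at lag 10 (0.35); the remaining lags stay at or below 0.22. The elevated value at lag 1 (0.22), dropping to 0.05 at lag 2, reflects decaying short-term dependence rather than seasonality.
The dominant spike at lag 5 indicates a seasonal period of 5.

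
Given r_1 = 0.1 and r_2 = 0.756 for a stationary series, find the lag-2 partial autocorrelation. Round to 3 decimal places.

0.754

φ_{22} = (r_2 − r_1²) / (1 − r_1²)
r_1² = (0.1)² = 0.01
Numerator = 0.756 − 0.0100 = 0.7460; denominator = 1 − 0.0100 = 0.9900
φ_{22} = 0.7460 / 0.9900 = 0.754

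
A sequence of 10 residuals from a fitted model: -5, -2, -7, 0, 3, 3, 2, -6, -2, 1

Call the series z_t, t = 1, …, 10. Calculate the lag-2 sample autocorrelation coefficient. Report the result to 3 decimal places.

-0.144

Mean z̄ = (-5 − 2 − 7 + 0 + 3 + 3 + 2 − 6 − 2 + 1)/10 = -1.3000
Numerator Σ_{t=1}^{8}(z_t−z̄)(z_{t+2}−z̄) = -17.8800
Denominator Σ(z_t−z̄)² = 124.1000
r_2 = -17.8800 / 124.1000 = -0.144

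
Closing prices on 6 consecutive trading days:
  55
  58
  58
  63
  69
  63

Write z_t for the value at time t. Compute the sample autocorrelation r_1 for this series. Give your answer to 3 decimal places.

0.421

Mean z̄ = (55 + 58 + 58 + 63 + 69 + 63)/6 = 61.0000
Deviations from mean: -6.0000, -3.0000, -3.0000, 2.0000, 8.0000, 2.0000
Numerator Σ_{t=1}^{5}(z_t−z̄)(z_{t+1}−z̄) = 53.0000
Denominator Σ(z_t−z̄)² = 126.0000
r_1 = 53.0000 / 126.0000 = 0.421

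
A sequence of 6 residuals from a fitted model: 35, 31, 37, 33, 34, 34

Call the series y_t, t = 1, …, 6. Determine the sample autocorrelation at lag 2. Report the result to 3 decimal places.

Mean ȳ = (35 + 31 + 37 + 33 + 34 + 34)/6 = 34.0000
Deviations from mean: 1.0000, -3.0000, 3.0000, -1.0000, 0.0000, 0.0000
Numerator Σ_{t=1}^{4}(y_t−ȳ)(y_{t+2}−ȳ) = 6.0000
Denominator Σ(y_t−ȳ)² = 20.0000
r_2 = 6.0000 / 20.0000 = 0.300

0.300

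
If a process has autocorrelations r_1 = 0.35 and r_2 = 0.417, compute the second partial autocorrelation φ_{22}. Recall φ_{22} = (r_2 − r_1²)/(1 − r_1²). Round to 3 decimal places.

0.336

φ_{22} = (r_2 − r_1²) / (1 − r_1²)
r_1² = (0.35)² = 0.1225
Numerator = 0.417 − 0.1225 = 0.2945; denominator = 1 − 0.1225 = 0.8775
φ_{22} = 0.2945 / 0.8775 = 0.336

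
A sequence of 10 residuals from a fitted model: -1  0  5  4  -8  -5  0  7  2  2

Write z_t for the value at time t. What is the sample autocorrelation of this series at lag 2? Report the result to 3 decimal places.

-0.480

Mean z̄ = (-1 + 0 + 5 + 4 − 8 − 5 + 0 + 7 + 2 + 2)/10 = 0.6000
Numerator Σ_{t=1}^{8}(z_t−z̄)(z_{t+2}−z̄) = -88.5200
Denominator Σ(z_t−z̄)² = 184.4000
r_2 = -88.5200 / 184.4000 = -0.480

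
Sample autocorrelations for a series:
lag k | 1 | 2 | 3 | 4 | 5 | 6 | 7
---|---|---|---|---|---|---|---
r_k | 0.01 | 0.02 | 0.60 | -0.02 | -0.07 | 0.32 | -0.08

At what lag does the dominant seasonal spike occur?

3

The largest autocorrelation is r_3 = 0.60, with a weaker echo at lag 6 (0.32); the remaining lags stay at or below 0.02.
The dominant spike at lag 3 indicates a seasonal period of 3.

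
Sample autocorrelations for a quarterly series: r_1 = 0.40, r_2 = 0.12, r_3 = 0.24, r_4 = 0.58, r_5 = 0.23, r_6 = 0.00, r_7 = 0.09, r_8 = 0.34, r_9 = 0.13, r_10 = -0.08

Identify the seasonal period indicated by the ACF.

The largest autocorrelation is r_4 = 0.58; the remaining lags stay at or below 0.40. The elevated value at lag 1 (0.40), dropping to 0.12 at lag 2, reflects decaying short-term dependence rather than seasonality.
The dominant spike at lag 4 indicates a seasonal period of 4.

4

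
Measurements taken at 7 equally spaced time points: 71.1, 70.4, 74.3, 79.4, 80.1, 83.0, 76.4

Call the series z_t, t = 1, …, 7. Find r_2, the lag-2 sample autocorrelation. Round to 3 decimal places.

0.039

Mean z̄ = (71.1 + 70.4 + 74.3 + 79.4 + 80.1 + 83.0 + 76.4)/7 = 76.3857
Deviations from mean: -5.2857, -5.9857, -2.0857, 3.0143, 3.7143, 6.6143, 0.0143
Σ(z_t−z̄)(z_{t+2}−z̄) = (11.0245) + (-18.0427) + (-7.7469) + (19.9373) + (0.0531) = 5.2253
Denominator Σ(z_t−z̄)² = 134.7486
r_2 = 5.2253 / 134.7486 = 0.039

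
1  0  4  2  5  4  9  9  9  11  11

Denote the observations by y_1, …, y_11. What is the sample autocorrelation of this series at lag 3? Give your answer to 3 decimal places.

Mean ȳ = (1 + 0 + 4 + 2 + 5 + 4 + 9 + 9 + 9 + 11 + 11)/11 = 5.9091
Numerator Σ_{t=1}^{8}(y_t−ȳ)(y_{t+3}−ȳ) = 38.8843
Denominator Σ(y_t−ȳ)² = 162.9091
r_3 = 38.8843 / 162.9091 = 0.239

0.239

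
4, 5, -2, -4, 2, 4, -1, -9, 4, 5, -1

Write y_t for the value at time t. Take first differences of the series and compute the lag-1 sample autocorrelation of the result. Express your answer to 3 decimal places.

First differences Δy: 1, -7, -2, 6, 2, -5, -8, 13, 1, -6
Mean of differences = -0.5000
Numerator Σ(Δy_t−Δȳ)(Δy_{t+1}−Δȳ) = -60.2500
Denominator Σ(Δy_t−Δȳ)² = 386.5000
r_1(Δy) = -60.2500 / 386.5000 = -0.156

-0.156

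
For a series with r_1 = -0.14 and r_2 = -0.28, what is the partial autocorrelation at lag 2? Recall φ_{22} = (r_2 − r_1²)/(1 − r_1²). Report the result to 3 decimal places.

φ_{22} = (r_2 − r_1²) / (1 − r_1²)
r_1² = (-0.14)² = 0.0196
Numerator = -0.28 − 0.0196 = -0.2996; denominator = 1 − 0.0196 = 0.9804
φ_{22} = -0.2996 / 0.9804 = -0.306

-0.306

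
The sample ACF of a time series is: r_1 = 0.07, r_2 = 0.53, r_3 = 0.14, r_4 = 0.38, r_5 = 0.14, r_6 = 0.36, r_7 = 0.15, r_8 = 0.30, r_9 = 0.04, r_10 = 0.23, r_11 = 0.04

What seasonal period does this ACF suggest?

2

The largest autocorrelation is r_2 = 0.53, with weaker echoes at lags 4 (0.38), 6 (0.36), 8 (0.30) and 10 (0.23); the remaining lags stay at or below 0.15.
The dominant spike at lag 2 indicates a seasonal period of 2.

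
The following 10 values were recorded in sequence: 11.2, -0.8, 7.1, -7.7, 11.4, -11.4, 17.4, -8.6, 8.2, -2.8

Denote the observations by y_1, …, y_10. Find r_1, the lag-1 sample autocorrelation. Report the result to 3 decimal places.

-0.867

Mean ȳ = (11.2 − 0.8 + 7.1 − 7.7 + 11.4 − 11.4 + 17.4 − 8.6 + 8.2 − 2.8)/10 = 2.4000
Numerator Σ_{t=1}^{9}(y_t−ȳ)(y_{t+1}−ȳ) = -771.7300
Denominator Σ(y_t−ȳ)² = 889.9000
r_1 = -771.7300 / 889.9000 = -0.867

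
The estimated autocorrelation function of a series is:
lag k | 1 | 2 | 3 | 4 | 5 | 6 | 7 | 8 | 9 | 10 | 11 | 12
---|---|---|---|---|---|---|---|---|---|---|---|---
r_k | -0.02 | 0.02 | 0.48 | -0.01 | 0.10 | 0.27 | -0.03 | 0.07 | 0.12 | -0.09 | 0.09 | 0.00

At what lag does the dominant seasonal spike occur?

3

The largest autocorrelation is r_3 = 0.48, with a weaker echo at lag 6 (0.27); the remaining lags stay at or below 0.12.
The dominant spike at lag 3 indicates a seasonal period of 3.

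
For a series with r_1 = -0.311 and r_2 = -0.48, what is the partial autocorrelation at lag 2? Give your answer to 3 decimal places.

-0.638

φ_{22} = (r_2 − r_1²) / (1 − r_1²)
r_1² = (-0.311)² = 0.096721
Numerator = -0.48 − 0.0967 = -0.5767; denominator = 1 − 0.0967 = 0.9033
φ_{22} = -0.5767 / 0.9033 = -0.638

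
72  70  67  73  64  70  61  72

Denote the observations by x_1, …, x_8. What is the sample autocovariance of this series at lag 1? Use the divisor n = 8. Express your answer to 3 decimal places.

-8.439

Mean x̄ = (72 + 70 + 67 + 73 + 64 + 70 + 61 + 72)/8 = 68.6250
Deviations: 3.3750, 1.3750, -1.6250, 4.3750, -4.6250, 1.3750, -7.6250, 3.3750
Σ_{t=1}^{7}(x_t−x̄)(x_{t+1}−x̄) = -67.5156
γ_1 = -67.5156 / 8 = -8.439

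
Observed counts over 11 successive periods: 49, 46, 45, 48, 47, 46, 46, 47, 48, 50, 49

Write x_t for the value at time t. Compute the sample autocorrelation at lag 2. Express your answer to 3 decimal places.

-0.185

Mean x̄ = (49 + 46 + 45 + 48 + 47 + 46 + 46 + 47 + 48 + 50 + 49)/11 = 47.3636
Numerator Σ_{t=1}^{9}(x_t−x̄)(x_{t+2}−x̄) = -4.5372
Denominator Σ(x_t−x̄)² = 24.5455
r_2 = -4.5372 / 24.5455 = -0.185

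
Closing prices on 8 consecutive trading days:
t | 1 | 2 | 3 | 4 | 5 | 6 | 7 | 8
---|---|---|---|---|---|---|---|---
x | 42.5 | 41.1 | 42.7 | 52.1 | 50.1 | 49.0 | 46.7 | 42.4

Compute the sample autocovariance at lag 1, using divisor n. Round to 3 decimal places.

Mean x̄ = (42.5 + 41.1 + 42.7 + 52.1 + 50.1 + 49.0 + 46.7 + 42.4)/8 = 45.8250
Deviations: -3.3250, -4.7250, -3.1250, 6.2750, 4.2750, 3.1750, 0.8750, -3.4250
Σ_{t=1}^{7}(x_t−x̄)(x_{t+1}−x̄) = 51.0469
γ_1 = 51.0469 / 8 = 6.381

6.381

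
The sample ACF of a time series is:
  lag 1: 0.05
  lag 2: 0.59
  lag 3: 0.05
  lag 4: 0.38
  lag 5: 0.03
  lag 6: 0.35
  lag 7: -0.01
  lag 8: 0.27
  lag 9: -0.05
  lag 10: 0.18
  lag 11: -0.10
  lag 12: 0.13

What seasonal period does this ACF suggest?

The largest autocorrelation is r_2 = 0.59, with weaker echoes at lags 4 (0.38), 6 (0.35), 8 (0.27) and 10 (0.18); the remaining lags stay at or below 0.13.
The dominant spike at lag 2 indicates a seasonal period of 2.

2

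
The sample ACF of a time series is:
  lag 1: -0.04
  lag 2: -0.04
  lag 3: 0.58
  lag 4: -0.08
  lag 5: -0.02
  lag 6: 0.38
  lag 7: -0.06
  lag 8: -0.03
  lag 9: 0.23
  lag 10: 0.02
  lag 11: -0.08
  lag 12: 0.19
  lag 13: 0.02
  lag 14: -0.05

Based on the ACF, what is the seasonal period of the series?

The largest autocorrelation is r_3 = 0.58, with weaker echoes at lags 6 (0.38), 9 (0.23) and 12 (0.19); the remaining lags stay at or below 0.02.
The dominant spike at lag 3 indicates a seasonal period of 3.

3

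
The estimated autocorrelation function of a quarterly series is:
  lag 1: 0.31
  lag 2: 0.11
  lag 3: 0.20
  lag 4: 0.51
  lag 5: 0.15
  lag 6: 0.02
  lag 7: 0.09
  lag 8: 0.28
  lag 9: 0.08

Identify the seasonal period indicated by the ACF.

4

The largest autocorrelation is r_4 = 0.51; the remaining lags stay at or below 0.31. The elevated value at lag 1 (0.31), dropping to 0.11 at lag 2, reflects decaying short-term dependence rather than seasonality.
The dominant spike at lag 4 indicates a seasonal period of 4.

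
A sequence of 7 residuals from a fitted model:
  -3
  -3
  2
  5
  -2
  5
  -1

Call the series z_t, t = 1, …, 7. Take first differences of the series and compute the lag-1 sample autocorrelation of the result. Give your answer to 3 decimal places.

First differences Δz: 0, 5, 3, -7, 7, -6
Mean of differences = 0.3333
Numerator Σ(Δz_t−Δz̄)(Δz_{t+1}−Δz̄) = -99.7778
Denominator Σ(Δz_t−Δz̄)² = 167.3333
r_1(Δz) = -99.7778 / 167.3333 = -0.596

-0.596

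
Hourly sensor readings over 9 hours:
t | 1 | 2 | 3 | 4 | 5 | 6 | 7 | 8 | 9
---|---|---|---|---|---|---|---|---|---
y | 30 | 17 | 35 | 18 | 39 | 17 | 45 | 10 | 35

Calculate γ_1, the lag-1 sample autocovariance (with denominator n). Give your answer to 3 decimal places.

Mean ȳ = (30 + 17 + 35 + 18 + 39 + 17 + 45 + 10 + 35)/9 = 27.3333
Σ_{t=1}^{8}(y_t−ȳ)(y_{t+1}−ȳ) = -1029.4444
γ_1 = -1029.4444 / 9 = -114.383

-114.383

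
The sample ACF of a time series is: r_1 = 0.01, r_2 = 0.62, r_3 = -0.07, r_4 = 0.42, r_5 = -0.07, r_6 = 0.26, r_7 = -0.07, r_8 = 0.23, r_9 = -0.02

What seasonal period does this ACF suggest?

2

The largest autocorrelation is r_2 = 0.62, with weaker echoes at lags 4 (0.42), 6 (0.26) and 8 (0.23); the remaining lags stay at or below 0.01.
The dominant spike at lag 2 indicates a seasonal period of 2.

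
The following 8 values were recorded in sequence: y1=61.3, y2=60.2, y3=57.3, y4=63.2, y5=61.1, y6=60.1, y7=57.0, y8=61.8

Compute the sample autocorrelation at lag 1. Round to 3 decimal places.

Mean ȳ = (61.3 + 60.2 + 57.3 + 63.2 + 61.1 + 60.1 + 57.0 + 61.8)/8 = 60.2500
Σ(y_t−ȳ)(y_{t+1}−ȳ) = (-0.0525) + (0.1475) + (-8.7025) + (2.5075) + (-0.1275) + (0.4875) + (-5.0375) = -10.7775
Denominator Σ(y_t−ȳ)² = 32.2200
r_1 = -10.7775 / 32.2200 = -0.334

-0.334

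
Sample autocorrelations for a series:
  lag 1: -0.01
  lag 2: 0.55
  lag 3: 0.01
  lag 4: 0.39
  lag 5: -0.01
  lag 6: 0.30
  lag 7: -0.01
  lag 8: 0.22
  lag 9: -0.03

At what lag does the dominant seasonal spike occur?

2

The largest autocorrelation is r_2 = 0.55, with weaker echoes at lags 4 (0.39), 6 (0.30) and 8 (0.22); the remaining lags stay at or below 0.01.
The dominant spike at lag 2 indicates a seasonal period of 2.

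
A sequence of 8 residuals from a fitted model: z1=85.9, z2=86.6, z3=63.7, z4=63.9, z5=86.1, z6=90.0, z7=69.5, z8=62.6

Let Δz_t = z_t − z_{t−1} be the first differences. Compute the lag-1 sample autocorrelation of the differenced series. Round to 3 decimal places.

First differences Δz: 0.7, -22.9, 0.2, 22.2, 3.9, -20.5, -6.9
Mean of differences = -3.3286
Numerator Σ(Δz_t−Δz̄)(Δz_{t+1}−Δz̄) = 63.9120
Denominator Σ(Δz_t−Δz̄)² = 1423.2943
r_1(Δz) = 63.9120 / 1423.2943 = 0.045

0.045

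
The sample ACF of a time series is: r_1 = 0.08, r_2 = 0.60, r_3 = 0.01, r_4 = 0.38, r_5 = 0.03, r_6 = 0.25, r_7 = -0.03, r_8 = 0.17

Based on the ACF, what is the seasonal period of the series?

The largest autocorrelation is r_2 = 0.60, with weaker echoes at lags 4 (0.38), 6 (0.25) and 8 (0.17); the remaining lags stay at or below 0.08.
The dominant spike at lag 2 indicates a seasonal period of 2.

2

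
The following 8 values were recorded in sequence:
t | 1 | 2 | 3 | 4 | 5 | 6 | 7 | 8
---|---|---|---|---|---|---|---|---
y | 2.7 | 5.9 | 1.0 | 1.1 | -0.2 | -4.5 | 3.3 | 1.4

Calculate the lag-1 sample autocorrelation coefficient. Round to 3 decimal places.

0.044

Mean ȳ = (2.7 + 5.9 + 1.0 + 1.1 − 0.2 − 4.5 + 3.3 + 1.4)/8 = 1.3375
Deviations from mean: 1.3625, 4.5625, -0.3375, -0.2375, -1.5375, -5.8375, 1.9625, 0.0625
Σ(y_t−ȳ)(y_{t+1}−ȳ) = (6.2164) + (-1.5398) + (0.0802) + (0.3652) + (8.9752) + (-11.4561) + (0.1227) = 2.7636
Denominator Σ(y_t−ȳ)² = 63.1388
r_1 = 2.7636 / 63.1388 = 0.044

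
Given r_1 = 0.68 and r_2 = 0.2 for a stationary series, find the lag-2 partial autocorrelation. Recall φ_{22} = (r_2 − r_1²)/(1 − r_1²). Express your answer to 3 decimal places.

-0.488

φ_{22} = (r_2 − r_1²) / (1 − r_1²)
r_1² = (0.68)² = 0.4624
Numerator = 0.2 − 0.4624 = -0.2624; denominator = 1 − 0.4624 = 0.5376
φ_{22} = -0.2624 / 0.5376 = -0.488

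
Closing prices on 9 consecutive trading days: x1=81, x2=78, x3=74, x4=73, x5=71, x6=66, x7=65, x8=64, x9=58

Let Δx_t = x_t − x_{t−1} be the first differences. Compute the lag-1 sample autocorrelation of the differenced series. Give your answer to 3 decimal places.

-0.317

First differences Δx: -3, -4, -1, -2, -5, -1, -1, -6
Mean of differences = -2.8750
Numerator Σ(Δx_t−Δx̄)(Δx_{t+1}−Δx̄) = -8.5156
Denominator Σ(Δx_t−Δx̄)² = 26.8750
r_1(Δx) = -8.5156 / 26.8750 = -0.317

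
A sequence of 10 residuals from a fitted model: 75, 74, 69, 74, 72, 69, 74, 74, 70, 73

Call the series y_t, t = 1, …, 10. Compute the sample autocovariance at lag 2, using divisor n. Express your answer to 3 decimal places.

Mean ȳ = (75 + 74 + 69 + 74 + 72 + 69 + 74 + 74 + 70 + 73)/10 = 72.4000
Σ_{t=1}^{8}(y_t−ȳ)(y_{t+2}−ȳ) = -19.3200
γ_2 = -19.3200 / 10 = -1.932

-1.932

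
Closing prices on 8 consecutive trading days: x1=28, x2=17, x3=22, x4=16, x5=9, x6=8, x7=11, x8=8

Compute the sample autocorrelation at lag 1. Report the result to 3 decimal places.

Mean x̄ = (28 + 17 + 22 + 16 + 9 + 8 + 11 + 8)/8 = 14.8750
Deviations from mean: 13.1250, 2.1250, 7.1250, 1.1250, -5.8750, -6.8750, -3.8750, -6.8750
Σ(x_t−x̄)(x_{t+1}−x̄) = (27.8906) + (15.1406) + (8.0156) + (-6.6094) + (40.3906) + (26.6406) + (26.6406) = 138.1094
Denominator Σ(x_t−x̄)² = 372.8750
r_1 = 138.1094 / 372.8750 = 0.370

0.370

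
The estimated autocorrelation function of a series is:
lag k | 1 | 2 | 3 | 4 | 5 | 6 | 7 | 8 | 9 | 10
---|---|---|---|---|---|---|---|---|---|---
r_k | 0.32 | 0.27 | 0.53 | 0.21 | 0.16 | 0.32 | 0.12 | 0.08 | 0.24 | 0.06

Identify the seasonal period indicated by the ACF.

The largest autocorrelation is r_3 = 0.53; the remaining lags stay at or below 0.32. The elevated value at lag 1 (0.32), dropping to 0.27 at lag 2, reflects decaying short-term dependence rather than seasonality.
The dominant spike at lag 3 indicates a seasonal period of 3.

3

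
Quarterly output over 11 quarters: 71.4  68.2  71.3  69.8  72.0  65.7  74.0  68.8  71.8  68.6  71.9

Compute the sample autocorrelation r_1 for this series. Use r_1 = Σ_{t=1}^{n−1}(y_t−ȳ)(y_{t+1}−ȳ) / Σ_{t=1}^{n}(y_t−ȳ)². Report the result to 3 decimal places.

-0.800

Mean ȳ = (71.4 + 68.2 + 71.3 + 69.8 + 72.0 + 65.7 + 74.0 + 68.8 + 71.8 + 68.6 + 71.9)/11 = 70.3182
Numerator Σ_{t=1}^{10}(y_t−ȳ)(y_{t+1}−ȳ) = -43.6249
Denominator Σ(y_t−ȳ)² = 54.5564
r_1 = -43.6249 / 54.5564 = -0.800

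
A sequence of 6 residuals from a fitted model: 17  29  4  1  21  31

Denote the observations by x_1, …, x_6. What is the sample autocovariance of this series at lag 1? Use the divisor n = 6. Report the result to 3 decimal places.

Mean x̄ = (17 + 29 + 4 + 1 + 21 + 31)/6 = 17.1667
Deviations: -0.1667, 11.8333, -13.1667, -16.1667, 3.8333, 13.8333
Σ_{t=1}^{5}(x_t−x̄)(x_{t+1}−x̄) = 46.1389
γ_1 = 46.1389 / 6 = 7.690

7.690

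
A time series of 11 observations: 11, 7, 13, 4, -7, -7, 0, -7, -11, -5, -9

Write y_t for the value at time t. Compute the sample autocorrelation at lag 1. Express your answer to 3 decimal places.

0.563

Mean ȳ = (11 + 7 + 13 + 4 − 7 − 7 + 0 − 7 − 11 − 5 − 9)/11 = -1.0000
Numerator Σ_{t=1}^{10}(y_t−ȳ)(y_{t+1}−ȳ) = 404.0000
Denominator Σ(y_t−ȳ)² = 718.0000
r_1 = 404.0000 / 718.0000 = 0.563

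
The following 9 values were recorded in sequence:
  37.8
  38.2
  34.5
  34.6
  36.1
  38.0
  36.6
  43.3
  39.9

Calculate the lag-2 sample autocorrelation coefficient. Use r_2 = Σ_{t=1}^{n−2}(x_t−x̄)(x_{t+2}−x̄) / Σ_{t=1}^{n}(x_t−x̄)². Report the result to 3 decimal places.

0.051

Mean x̄ = (37.8 + 38.2 + 34.5 + 34.6 + 36.1 + 38.0 + 36.6 + 43.3 + 39.9)/9 = 37.6667
Numerator Σ_{t=1}^{7}(x_t−x̄)(x_{t+2}−x̄) = 3.0478
Denominator Σ(x_t−x̄)² = 60.1600
r_2 = 3.0478 / 60.1600 = 0.051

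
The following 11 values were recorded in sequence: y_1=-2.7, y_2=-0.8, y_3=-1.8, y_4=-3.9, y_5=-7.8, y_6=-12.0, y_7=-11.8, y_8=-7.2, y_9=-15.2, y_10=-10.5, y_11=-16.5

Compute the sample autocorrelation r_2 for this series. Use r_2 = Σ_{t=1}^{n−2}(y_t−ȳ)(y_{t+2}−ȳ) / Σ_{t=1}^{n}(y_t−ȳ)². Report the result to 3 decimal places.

0.436

Mean ȳ = (-2.7 − 0.8 − 1.8 − 3.9 − 7.8 − 12.0 − 11.8 − 7.2 − 15.2 − 10.5 − 16.5)/11 = -8.2000
Numerator Σ_{t=1}^{9}(y_t−ȳ)(y_{t+2}−ȳ) = 129.0000
Denominator Σ(y_t−ȳ)² = 296.2000
r_2 = 129.0000 / 296.2000 = 0.436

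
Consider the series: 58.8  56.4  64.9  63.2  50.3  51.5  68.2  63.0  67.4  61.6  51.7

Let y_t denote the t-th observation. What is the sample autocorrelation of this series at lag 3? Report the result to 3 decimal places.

Mean ȳ = (58.8 + 56.4 + 64.9 + 63.2 + 50.3 + 51.5 + 68.2 + 63.0 + 67.4 + 61.6 + 51.7)/11 = 59.7273
Numerator Σ_{t=1}^{8}(y_t−ȳ)(y_{t+3}−ȳ) = -89.3695
Denominator Σ(y_t−ȳ)² = 416.6218
r_3 = -89.3695 / 416.6218 = -0.215

-0.215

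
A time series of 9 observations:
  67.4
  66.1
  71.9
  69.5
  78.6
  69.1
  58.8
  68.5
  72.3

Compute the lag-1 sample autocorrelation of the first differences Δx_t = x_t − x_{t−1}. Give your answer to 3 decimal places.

First differences Δx: -1.3, 5.8, -2.4, 9.1, -9.5, -10.3, 9.7, 3.8
Mean of differences = 0.6125
Numerator Σ(Δx_t−Δx̄)(Δx_{t+1}−Δx̄) = -96.7952
Denominator Σ(Δx_t−Δx̄)² = 425.7688
r_1(Δx) = -96.7952 / 425.7688 = -0.227

-0.227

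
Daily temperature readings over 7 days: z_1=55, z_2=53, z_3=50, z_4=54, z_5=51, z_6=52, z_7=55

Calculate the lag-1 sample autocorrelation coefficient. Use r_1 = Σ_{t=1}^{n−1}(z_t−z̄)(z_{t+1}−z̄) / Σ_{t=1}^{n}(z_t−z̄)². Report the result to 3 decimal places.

Mean z̄ = (55 + 53 + 50 + 54 + 51 + 52 + 55)/7 = 52.8571
Numerator Σ_{t=1}^{6}(z_t−z̄)(z_{t+1}−z̄) = -5.7347
Denominator Σ(z_t−z̄)² = 22.8571
r_1 = -5.7347 / 22.8571 = -0.251

-0.251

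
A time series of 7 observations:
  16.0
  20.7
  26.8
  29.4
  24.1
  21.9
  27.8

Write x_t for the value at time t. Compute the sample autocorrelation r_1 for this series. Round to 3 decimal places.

Mean x̄ = (16.0 + 20.7 + 26.8 + 29.4 + 24.1 + 21.9 + 27.8)/7 = 23.8143
Deviations from mean: -7.8143, -3.1143, 2.9857, 5.5857, 0.2857, -1.9143, 3.9857
Numerator Σ_{t=1}^{6}(x_t−x̄)(x_{t+1}−x̄) = 25.1341
Denominator Σ(x_t−x̄)² = 130.5086
r_1 = 25.1341 / 130.5086 = 0.193

0.193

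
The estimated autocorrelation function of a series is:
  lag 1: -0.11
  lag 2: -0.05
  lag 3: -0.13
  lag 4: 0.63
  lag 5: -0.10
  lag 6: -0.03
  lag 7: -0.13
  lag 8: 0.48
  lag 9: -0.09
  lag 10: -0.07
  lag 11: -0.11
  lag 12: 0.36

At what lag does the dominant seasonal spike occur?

The largest autocorrelation is r_4 = 0.63, with weaker echoes at lags 8 (0.48) and 12 (0.36); the remaining lags stay at or below -0.03.
The dominant spike at lag 4 indicates a seasonal period of 4.

4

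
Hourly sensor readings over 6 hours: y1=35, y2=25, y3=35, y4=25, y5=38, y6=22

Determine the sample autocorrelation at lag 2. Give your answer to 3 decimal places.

0.570

Mean ȳ = (35 + 25 + 35 + 25 + 38 + 22)/6 = 30.0000
Deviations from mean: 5.0000, -5.0000, 5.0000, -5.0000, 8.0000, -8.0000
Numerator Σ_{t=1}^{4}(y_t−ȳ)(y_{t+2}−ȳ) = 130.0000
Denominator Σ(y_t−ȳ)² = 228.0000
r_2 = 130.0000 / 228.0000 = 0.570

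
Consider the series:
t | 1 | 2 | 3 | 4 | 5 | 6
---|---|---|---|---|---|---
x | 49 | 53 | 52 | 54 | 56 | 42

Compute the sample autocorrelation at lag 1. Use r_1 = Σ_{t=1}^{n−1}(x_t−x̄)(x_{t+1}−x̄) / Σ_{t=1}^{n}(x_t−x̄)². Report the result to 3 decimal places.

Mean x̄ = (49 + 53 + 52 + 54 + 56 + 42)/6 = 51.0000
Deviations from mean: -2.0000, 2.0000, 1.0000, 3.0000, 5.0000, -9.0000
Numerator Σ_{t=1}^{5}(x_t−x̄)(x_{t+1}−x̄) = -29.0000
Denominator Σ(x_t−x̄)² = 124.0000
r_1 = -29.0000 / 124.0000 = -0.234

-0.234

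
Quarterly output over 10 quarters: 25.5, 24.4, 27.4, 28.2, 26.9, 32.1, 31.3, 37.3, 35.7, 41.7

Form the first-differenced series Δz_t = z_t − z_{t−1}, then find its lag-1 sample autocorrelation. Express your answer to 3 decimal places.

-0.706

First differences Δz: -1.1, 3.0, 0.8, -1.3, 5.2, -0.8, 6.0, -1.6, 6.0
Mean of differences = 1.8000
Numerator Σ(Δz_t−Δz̄)(Δz_{t+1}−Δz̄) = -60.4400
Denominator Σ(Δz_t−Δz̄)² = 85.6200
r_1(Δz) = -60.4400 / 85.6200 = -0.706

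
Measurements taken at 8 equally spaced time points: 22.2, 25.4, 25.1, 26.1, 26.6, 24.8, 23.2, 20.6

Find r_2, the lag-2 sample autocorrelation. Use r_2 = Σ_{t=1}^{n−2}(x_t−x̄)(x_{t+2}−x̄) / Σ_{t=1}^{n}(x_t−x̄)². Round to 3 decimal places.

-0.036

Mean x̄ = (22.2 + 25.4 + 25.1 + 26.1 + 26.6 + 24.8 + 23.2 + 20.6)/8 = 24.2500
Deviations from mean: -2.0500, 1.1500, 0.8500, 1.8500, 2.3500, 0.5500, -1.0500, -3.6500
Numerator Σ_{t=1}^{6}(x_t−x̄)(x_{t+2}−x̄) = -1.0750
Denominator Σ(x_t−x̄)² = 29.9200
r_2 = -1.0750 / 29.9200 = -0.036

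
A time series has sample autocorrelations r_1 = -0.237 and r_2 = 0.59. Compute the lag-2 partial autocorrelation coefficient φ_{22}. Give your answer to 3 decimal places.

0.566

φ_{22} = (r_2 − r_1²) / (1 − r_1²)
r_1² = (-0.237)² = 0.056169
Numerator = 0.59 − 0.0562 = 0.5338; denominator = 1 − 0.0562 = 0.9438
φ_{22} = 0.5338 / 0.9438 = 0.566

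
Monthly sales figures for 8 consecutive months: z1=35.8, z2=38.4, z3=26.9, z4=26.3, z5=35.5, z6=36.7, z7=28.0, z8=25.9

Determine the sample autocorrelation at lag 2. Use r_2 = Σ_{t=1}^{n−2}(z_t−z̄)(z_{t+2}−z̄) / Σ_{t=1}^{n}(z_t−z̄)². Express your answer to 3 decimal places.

Mean z̄ = (35.8 + 38.4 + 26.9 + 26.3 + 35.5 + 36.7 + 28.0 + 25.9)/8 = 31.6875
Deviations from mean: 4.1125, 6.7125, -4.7875, -5.3875, 3.8125, 5.0125, -3.6875, -5.7875
Numerator Σ_{t=1}^{6}(z_t−z̄)(z_{t+2}−z̄) = -144.1778
Denominator Σ(z_t−z̄)² = 200.6688
r_2 = -144.1778 / 200.6688 = -0.718

-0.718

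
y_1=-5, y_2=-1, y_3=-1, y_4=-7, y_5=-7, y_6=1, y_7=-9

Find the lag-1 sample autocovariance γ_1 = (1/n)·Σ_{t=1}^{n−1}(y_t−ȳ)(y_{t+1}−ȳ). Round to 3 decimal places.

Mean ȳ = (-5 − 1 − 1 − 7 − 7 + 1 − 9)/7 = -4.1429
Deviations: -0.8571, 3.1429, 3.1429, -2.8571, -2.8571, 5.1429, -4.8571
Σ_{t=1}^{6}(y_t−ȳ)(y_{t+1}−ȳ) = -33.3061
γ_1 = -33.3061 / 7 = -4.758

-4.758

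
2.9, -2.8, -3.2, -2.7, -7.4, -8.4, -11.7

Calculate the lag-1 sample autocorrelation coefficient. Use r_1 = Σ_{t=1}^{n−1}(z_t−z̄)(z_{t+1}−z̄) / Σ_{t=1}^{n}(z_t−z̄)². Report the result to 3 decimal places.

0.369

Mean z̄ = (2.9 − 2.8 − 3.2 − 2.7 − 7.4 − 8.4 − 11.7)/7 = -4.7571
Deviations from mean: 7.6571, 1.9571, 1.5571, 2.0571, -2.6429, -3.6429, -6.9429
Σ(z_t−z̄)(z_{t+1}−z̄) = (14.9861) + (3.0476) + (3.2033) + (-5.4367) + (9.6276) + (25.2918) = 50.7196
Denominator Σ(z_t−z̄)² = 137.5771
r_1 = 50.7196 / 137.5771 = 0.369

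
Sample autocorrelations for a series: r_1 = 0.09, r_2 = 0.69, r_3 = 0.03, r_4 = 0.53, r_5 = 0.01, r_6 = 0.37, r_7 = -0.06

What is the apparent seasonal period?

The largest autocorrelation is r_2 = 0.69, with weaker echoes at lags 4 (0.53) and 6 (0.37); the remaining lags stay at or below 0.09.
The dominant spike at lag 2 indicates a seasonal period of 2.

2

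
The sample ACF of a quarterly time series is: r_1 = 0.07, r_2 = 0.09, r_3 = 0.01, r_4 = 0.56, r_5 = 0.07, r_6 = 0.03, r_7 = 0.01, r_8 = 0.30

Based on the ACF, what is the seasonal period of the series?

4

The largest autocorrelation is r_4 = 0.56, with a weaker echo at lag 8 (0.30); the remaining lags stay at or below 0.09.
The dominant spike at lag 4 indicates a seasonal period of 4.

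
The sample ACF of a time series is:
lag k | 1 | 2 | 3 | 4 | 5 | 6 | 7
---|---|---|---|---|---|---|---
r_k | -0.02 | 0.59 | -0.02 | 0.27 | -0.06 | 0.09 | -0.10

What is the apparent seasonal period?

The largest autocorrelation is r_2 = 0.59, with a weaker echo at lag 4 (0.27); the remaining lags stay at or below 0.09.
The dominant spike at lag 2 indicates a seasonal period of 2.

2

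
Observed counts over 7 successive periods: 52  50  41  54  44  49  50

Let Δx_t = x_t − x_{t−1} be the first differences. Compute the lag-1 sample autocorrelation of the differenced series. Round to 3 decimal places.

-0.723

First differences Δx: -2, -9, 13, -10, 5, 1
Mean of differences = -0.3333
Numerator Σ(Δx_t−Δx̄)(Δx_{t+1}−Δx̄) = -274.4444
Denominator Σ(Δx_t−Δx̄)² = 379.3333
r_1(Δx) = -274.4444 / 379.3333 = -0.723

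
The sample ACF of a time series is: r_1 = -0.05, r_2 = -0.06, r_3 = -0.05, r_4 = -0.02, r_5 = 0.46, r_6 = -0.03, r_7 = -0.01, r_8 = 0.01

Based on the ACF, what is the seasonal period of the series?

The largest autocorrelation is r_5 = 0.46; the remaining lags stay at or below 0.01.
The dominant spike at lag 5 indicates a seasonal period of 5.

5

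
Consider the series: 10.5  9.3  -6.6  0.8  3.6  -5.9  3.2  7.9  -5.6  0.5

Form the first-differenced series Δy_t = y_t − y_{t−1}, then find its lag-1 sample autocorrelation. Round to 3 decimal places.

-0.433

First differences Δy: -1.2, -15.9, 7.4, 2.8, -9.5, 9.1, 4.7, -13.5, 6.1
Mean of differences = -1.1111
Numerator Σ(Δy_t−Δȳ)(Δy_{t+1}−Δȳ) = -311.7301
Denominator Σ(Δy_t−Δȳ)² = 720.3489
r_1(Δy) = -311.7301 / 720.3489 = -0.433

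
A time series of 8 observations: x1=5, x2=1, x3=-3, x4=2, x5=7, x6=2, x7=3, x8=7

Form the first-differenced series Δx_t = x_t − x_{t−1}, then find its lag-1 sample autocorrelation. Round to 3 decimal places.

-0.046

First differences Δx: -4, -4, 5, 5, -5, 1, 4
Mean of differences = 0.2857
Numerator Σ(Δx_t−Δx̄)(Δx_{t+1}−Δx̄) = -5.6531
Denominator Σ(Δx_t−Δx̄)² = 123.4286
r_1(Δx) = -5.6531 / 123.4286 = -0.046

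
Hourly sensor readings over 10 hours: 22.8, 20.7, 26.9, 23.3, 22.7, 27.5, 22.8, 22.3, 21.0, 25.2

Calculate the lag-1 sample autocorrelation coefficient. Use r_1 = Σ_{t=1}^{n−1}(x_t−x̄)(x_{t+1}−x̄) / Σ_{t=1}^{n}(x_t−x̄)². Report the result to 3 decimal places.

-0.304

Mean x̄ = (22.8 + 20.7 + 26.9 + 23.3 + 22.7 + 27.5 + 22.8 + 22.3 + 21.0 + 25.2)/10 = 23.5200
Numerator Σ_{t=1}^{9}(x_t−x̄)(x_{t+1}−x̄) = -14.4744
Denominator Σ(x_t−x̄)² = 47.6360
r_1 = -14.4744 / 47.6360 = -0.304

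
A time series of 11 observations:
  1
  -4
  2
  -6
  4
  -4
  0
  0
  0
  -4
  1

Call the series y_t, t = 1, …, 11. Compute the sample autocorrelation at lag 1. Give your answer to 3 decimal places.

-0.823

Mean ȳ = (1 − 4 + 2 − 6 + 4 − 4 + 0 + 0 + 0 − 4 + 1)/11 = -0.9091
Numerator Σ_{t=1}^{10}(y_t−ȳ)(y_{t+1}−ȳ) = -79.7355
Denominator Σ(y_t−ȳ)² = 96.9091
r_1 = -79.7355 / 96.9091 = -0.823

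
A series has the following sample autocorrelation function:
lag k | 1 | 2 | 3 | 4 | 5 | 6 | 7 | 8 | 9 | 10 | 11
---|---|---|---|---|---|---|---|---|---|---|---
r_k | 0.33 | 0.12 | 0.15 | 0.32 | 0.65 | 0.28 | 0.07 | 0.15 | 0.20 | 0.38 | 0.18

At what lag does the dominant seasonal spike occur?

5

The largest autocorrelation is r_5 = 0.65, with a weaker echo at lag 10 (0.38); the remaining lags stay at or below 0.33.
The dominant spike at lag 5 indicates a seasonal period of 5.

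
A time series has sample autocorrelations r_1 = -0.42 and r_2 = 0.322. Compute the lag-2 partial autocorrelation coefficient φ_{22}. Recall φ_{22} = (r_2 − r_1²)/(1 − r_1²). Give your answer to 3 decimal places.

0.177

φ_{22} = (r_2 − r_1²) / (1 − r_1²)
r_1² = (-0.42)² = 0.1764
Numerator = 0.322 − 0.1764 = 0.1456; denominator = 1 − 0.1764 = 0.8236
φ_{22} = 0.1456 / 0.8236 = 0.177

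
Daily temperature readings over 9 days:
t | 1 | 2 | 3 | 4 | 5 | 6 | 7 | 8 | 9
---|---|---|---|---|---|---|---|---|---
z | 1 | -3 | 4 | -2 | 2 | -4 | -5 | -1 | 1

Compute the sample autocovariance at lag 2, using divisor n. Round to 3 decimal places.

1.100

Mean z̄ = (1 − 3 + 4 − 2 + 2 − 4 − 5 − 1 + 1)/9 = -0.7778
Σ_{t=1}^{7}(z_t−z̄)(z_{t+2}−z̄) = 9.9012
γ_2 = 9.9012 / 9 = 1.100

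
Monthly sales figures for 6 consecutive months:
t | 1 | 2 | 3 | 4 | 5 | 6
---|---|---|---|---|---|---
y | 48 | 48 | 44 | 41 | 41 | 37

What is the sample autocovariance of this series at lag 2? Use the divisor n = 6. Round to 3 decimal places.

0.852

Mean ȳ = (48 + 48 + 44 + 41 + 41 + 37)/6 = 43.1667
Deviations: 4.8333, 4.8333, 0.8333, -2.1667, -2.1667, -6.1667
Σ_{t=1}^{4}(y_t−ȳ)(y_{t+2}−ȳ) = 5.1111
γ_2 = 5.1111 / 6 = 0.852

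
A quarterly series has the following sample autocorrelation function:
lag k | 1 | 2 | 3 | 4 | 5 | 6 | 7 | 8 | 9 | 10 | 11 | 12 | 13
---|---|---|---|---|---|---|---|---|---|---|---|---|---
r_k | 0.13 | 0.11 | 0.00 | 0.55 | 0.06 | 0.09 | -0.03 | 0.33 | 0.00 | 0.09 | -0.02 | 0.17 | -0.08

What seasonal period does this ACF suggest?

The largest autocorrelation is r_4 = 0.55, with weaker echoes at lags 8 (0.33) and 12 (0.17); the remaining lags stay at or below 0.13.
The dominant spike at lag 4 indicates a seasonal period of 4.

4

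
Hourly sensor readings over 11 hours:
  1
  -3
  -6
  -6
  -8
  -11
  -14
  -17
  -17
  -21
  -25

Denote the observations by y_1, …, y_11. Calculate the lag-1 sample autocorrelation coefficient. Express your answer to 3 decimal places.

Mean ȳ = (1 − 3 − 6 − 6 − 8 − 11 − 14 − 17 − 17 − 21 − 25)/11 = -11.5455
Numerator Σ_{t=1}^{10}(y_t−ȳ)(y_{t+1}−ȳ) = 427.5207
Denominator Σ(y_t−ȳ)² = 640.7273
r_1 = 427.5207 / 640.7273 = 0.667

0.667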